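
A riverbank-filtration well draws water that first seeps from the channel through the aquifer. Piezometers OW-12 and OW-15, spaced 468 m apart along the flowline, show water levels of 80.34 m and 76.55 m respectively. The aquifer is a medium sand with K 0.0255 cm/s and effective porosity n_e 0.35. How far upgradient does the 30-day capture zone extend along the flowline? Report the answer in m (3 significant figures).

Hydraulic gradient i = (80.34 − 76.55) / 468 = 3.79 / 468 = 0.008098
K = 0.0255 cm/s × 864 = 22.03 m/d
Specific discharge q = 22.03 × 0.008098 = 0.1784 m/d
v_s = q/n_e = 0.1784/0.35 = 0.5098 m/d
L = v × T = 0.5098 × 30 = 15.29 m

15.3 m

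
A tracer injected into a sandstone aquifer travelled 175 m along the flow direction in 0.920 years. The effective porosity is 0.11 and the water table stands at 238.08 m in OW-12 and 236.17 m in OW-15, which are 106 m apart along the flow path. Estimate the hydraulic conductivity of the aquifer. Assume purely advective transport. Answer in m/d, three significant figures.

3.18 m/d

Hydraulic gradient i = (238.08 − 236.17) / 106 = 1.91 / 106 = 0.01802
t = 0.920 years = 335.8 d
v = L / t = 175 / 335.8 = 0.5211 m/d
K = v · n / i = 0.5211 × 0.11 / 0.01802 = 3.18 m/d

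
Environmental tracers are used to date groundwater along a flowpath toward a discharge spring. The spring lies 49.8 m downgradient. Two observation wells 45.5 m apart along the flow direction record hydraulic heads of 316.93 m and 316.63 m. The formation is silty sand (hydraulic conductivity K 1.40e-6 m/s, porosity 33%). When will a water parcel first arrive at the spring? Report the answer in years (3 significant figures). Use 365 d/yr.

56.5 years

Hydraulic gradient i = (316.93 − 316.63) / 45.5 = 0.30 / 45.5 = 0.006593
K = 1.40e-6 m/s × 86400 s/d = 0.1210 m/d
q = Ki = 0.1210 × 0.006593 = 7.975e-4 m/d
v = Ki/n = 0.1210·0.006593/0.33 = 0.002417 m/d
t = L / v = 49.8 / 0.002417 = 20610 d
   = 20610 / 365 = 56.5 yr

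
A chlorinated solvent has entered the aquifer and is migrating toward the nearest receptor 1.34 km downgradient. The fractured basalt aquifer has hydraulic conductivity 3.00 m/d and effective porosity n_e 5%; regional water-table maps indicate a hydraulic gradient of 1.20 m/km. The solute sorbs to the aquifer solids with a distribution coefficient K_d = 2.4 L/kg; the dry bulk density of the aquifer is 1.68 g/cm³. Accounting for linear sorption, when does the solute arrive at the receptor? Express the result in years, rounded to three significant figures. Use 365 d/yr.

Darcy flux q = K·i = 3.00 × 0.0012 = 0.003600 m/d
Seepage velocity v = q / n = 0.003600 / 0.05 = 0.07200 m/d
Retardation R = 1 + ρ_b·K_d/n = 1 + 1.68×2.4/0.05 = 81.64
Contaminant velocity v_c = v/R = 0.07200/81.64 = 8.819e-4 m/d
L = 1.34 km = 1340 m
t = L/v_c = 1340/8.819e-4 = 1.519e6 d
   = 1.519e6/365 = 4160 yr

4160 years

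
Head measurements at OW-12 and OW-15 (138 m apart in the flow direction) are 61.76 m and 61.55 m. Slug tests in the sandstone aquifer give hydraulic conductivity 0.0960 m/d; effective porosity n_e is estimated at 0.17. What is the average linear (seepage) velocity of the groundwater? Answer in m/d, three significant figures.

8.59e-4 m/d

Hydraulic gradient i = (61.76 − 61.55) / 138 = 0.21 / 138 = 0.001522
Specific discharge q = 0.0960 × 0.001522 = 1.461e-4 m/d
v_s = q/n_e = 1.461e-4/0.17 = 8.593e-4 m/d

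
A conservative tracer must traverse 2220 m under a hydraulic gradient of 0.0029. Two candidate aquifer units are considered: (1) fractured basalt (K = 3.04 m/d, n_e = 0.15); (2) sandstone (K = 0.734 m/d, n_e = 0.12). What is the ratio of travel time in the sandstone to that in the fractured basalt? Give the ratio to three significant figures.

Unit 1 (fractured basalt): v = 3.04×0.0029/0.15 = 0.05877 m/d, t = 2220/0.05877 = 37770 d
Unit 2 (sandstone): v = 0.734×0.0029/0.12 = 0.01774 m/d, t = 2220/0.01774 = 125200 d
t(sandstone) / t(fractured basalt) = 125200/37770 = 3.31

3.31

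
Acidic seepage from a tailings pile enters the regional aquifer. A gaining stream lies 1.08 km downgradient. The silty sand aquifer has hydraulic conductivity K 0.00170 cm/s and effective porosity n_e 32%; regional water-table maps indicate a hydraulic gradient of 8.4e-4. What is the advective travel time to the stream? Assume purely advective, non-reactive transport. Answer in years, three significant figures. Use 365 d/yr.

767 years

K = 0.00170 cm/s × 864 = 1.469 m/d
q = Ki = 1.469 × 8.4e-4 = 0.001234 m/d
Seepage velocity v = q / n = 0.001234 / 0.32 = 0.003856 m/d
L = 1.08 km = 1080 m
t = L / v = 1080 / 0.003856 = 280100 d
   = 280100 / 365 = 767 yr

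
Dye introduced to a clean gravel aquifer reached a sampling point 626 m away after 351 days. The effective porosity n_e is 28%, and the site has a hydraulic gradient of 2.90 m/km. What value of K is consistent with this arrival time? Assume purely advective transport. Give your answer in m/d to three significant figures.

172 m/d

v = L / t = 626 / 351 = 1.783 m/d
K = v · n / i = 1.783 × 0.28 / 0.0029 = 172 m/d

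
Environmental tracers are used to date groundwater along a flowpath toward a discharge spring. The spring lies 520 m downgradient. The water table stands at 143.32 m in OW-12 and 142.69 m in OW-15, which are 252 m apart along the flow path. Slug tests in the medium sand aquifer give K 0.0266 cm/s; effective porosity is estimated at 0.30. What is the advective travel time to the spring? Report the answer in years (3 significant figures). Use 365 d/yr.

7.44 years

Hydraulic gradient i = (143.32 − 142.69) / 252 = 0.63 / 252 = 0.002500
K = 0.0266 cm/s × 864 = 22.98 m/d
Specific discharge q = 22.98 × 0.002500 = 0.05746 m/d
v_s = q/n_e = 0.05746/0.30 = 0.1915 m/d
t = L / v = 520 / 0.1915 = 2715 d
   = 2715 / 365 = 7.44 yr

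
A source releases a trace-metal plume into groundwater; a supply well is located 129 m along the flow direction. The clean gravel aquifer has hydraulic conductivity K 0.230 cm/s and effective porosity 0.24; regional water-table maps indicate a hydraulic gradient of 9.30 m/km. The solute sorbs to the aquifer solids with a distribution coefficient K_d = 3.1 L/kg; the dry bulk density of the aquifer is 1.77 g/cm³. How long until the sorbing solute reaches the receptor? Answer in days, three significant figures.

400 days

K = 0.230 cm/s × 864 = 198.7 m/d
Darcy flux q = K·i = 198.7 × 0.0093 = 1.848 m/d
v_s = q/n_e = 1.848/0.24 = 7.700 m/d
Retardation R = 1 + ρ_b·K_d/n = 1 + 1.77×3.1/0.24 = 23.86
Contaminant velocity v_c = v/R = 7.700/23.86 = 0.3227 m/d
t = L/v_c = 129/0.3227 = 399.8 d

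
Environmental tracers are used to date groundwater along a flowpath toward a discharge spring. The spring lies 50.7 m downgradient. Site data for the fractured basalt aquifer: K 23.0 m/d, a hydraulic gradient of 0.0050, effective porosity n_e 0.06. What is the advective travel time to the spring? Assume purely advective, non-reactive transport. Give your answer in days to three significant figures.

Darcy flux q = K·i = 23.0 × 0.0050 = 0.1150 m/d
Seepage velocity v = q / n = 0.1150 / 0.06 = 1.917 m/d
t = L / v = 50.7 / 1.917 = 26.45 d

26.5 days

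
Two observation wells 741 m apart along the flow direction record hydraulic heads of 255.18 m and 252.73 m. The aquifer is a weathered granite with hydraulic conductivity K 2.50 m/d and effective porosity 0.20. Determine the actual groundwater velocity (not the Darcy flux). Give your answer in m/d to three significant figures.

Hydraulic gradient i = (255.18 − 252.73) / 741 = 2.45 / 741 = 0.003306
Darcy flux q = K·i = 2.50 × 0.003306 = 0.008266 m/d
v_s = q/n_e = 0.008266/0.20 = 0.04133 m/d

0.0413 m/d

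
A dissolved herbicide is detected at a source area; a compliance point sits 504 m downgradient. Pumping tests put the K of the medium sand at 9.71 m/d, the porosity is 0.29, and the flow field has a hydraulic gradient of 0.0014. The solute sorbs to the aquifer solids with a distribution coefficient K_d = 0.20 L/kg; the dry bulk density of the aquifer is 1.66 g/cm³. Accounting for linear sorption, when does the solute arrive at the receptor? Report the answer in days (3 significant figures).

Specific discharge q = 9.71 × 0.0014 = 0.01359 m/d
v_s = q/n_e = 0.01359/0.29 = 0.04688 m/d
Retardation R = 1 + ρ_b·K_d/n = 1 + 1.66×0.20/0.29 = 2.145
Contaminant velocity v_c = v/R = 0.04688/2.145 = 0.02186 m/d
t = L/v_c = 504/0.02186 = 23060 d

23100 days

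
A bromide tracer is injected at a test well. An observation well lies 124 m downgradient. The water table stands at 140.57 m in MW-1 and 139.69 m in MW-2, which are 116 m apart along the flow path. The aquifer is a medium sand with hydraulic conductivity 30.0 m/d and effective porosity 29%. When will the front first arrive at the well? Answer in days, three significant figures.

Hydraulic gradient i = (140.57 − 139.69) / 116 = 0.88 / 116 = 0.007586
Specific discharge q = 30.0 × 0.007586 = 0.2276 m/d
Average linear velocity = 0.2276 / 0.29 = 0.7848 m/d
t = L / v = 124 / 0.7848 = 158.0 d

158 days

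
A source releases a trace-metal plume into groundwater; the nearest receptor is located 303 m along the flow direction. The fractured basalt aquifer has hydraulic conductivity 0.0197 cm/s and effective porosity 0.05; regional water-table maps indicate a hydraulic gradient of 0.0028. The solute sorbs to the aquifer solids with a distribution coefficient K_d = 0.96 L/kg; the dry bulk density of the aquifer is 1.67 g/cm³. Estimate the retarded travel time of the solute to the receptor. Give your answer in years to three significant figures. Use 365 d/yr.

28.8 years

K = 0.0197 cm/s × 864 = 17.02 m/d
Darcy flux q = K·i = 17.02 × 0.0028 = 0.04766 m/d
v_s = q/n_e = 0.04766/0.05 = 0.9532 m/d
Retardation R = 1 + ρ_b·K_d/n = 1 + 1.67×0.96/0.05 = 33.06
Contaminant velocity v_c = v/R = 0.9532/33.06 = 0.02883 m/d
t = L/v_c = 303/0.02883 = 10510 d
   = 10510/365 = 28.8 yr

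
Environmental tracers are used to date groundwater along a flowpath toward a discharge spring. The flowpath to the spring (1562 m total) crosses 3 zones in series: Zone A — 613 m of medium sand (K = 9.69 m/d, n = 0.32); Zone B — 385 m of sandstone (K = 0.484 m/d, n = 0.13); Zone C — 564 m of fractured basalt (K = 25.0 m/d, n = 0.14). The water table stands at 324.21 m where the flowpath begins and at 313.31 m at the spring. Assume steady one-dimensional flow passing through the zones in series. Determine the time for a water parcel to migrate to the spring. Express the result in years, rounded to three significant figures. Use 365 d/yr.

72.0 years

Total head drop ΔH = 324.21 − 313.31 = 10.90 m
Steady 1-D flow in series ⇒ the Darcy flux q is identical in every zone and the zone head losses add (resistances L/K in series).
Σ(L/K) = 613/9.69 + 385/0.484 + 564/25.0 = 63.26 + 795.5 + 22.56 = 881.3 d
q = ΔH / Σ(L/K) = 10.90 / 881.3 = 0.01237 m/d (same in every zone)
Zone A: v = q/n = 0.01237/0.32 = 0.03865 m/d → t_A = 613/0.03865 = 15860 d
Zone B: v = q/n = 0.01237/0.13 = 0.09514 m/d → t_B = 385/0.09514 = 4047 d
Zone C: v = q/n = 0.01237/0.14 = 0.08835 m/d → t_C = 564/0.08835 = 6384 d
Total t = 15860 + 4047 + 6384 = 26290 d
   = 26290 / 365 = 72.0 yr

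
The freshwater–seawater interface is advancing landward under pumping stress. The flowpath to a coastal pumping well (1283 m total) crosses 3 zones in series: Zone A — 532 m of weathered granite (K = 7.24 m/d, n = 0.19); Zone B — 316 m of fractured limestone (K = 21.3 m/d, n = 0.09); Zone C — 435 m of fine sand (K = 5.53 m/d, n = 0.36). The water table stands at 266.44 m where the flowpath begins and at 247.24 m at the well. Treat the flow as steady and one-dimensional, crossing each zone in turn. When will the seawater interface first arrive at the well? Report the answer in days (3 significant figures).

Total head drop ΔH = 266.44 − 247.24 = 19.20 m
Steady 1-D flow in series ⇒ the Darcy flux q is identical in every zone and the zone head losses add (resistances L/K in series).
Σ(L/K) = 532/7.24 + 316/21.3 + 435/5.53 = 73.48 + 14.84 + 78.66 = 167.0 d
q = ΔH / Σ(L/K) = 19.20 / 167.0 = 0.1150 m/d (same in every zone)
Zone A: v = q/n = 0.1150/0.19 = 0.6052 m/d → t_A = 532/0.6052 = 879.1 d
Zone B: v = q/n = 0.1150/0.09 = 1.278 m/d → t_B = 316/1.278 = 247.3 d
Zone C: v = q/n = 0.1150/0.36 = 0.3194 m/d → t_C = 435/0.3194 = 1362 d
Total t = 879.1 + 247.3 + 1362 = 2488 d

2490 days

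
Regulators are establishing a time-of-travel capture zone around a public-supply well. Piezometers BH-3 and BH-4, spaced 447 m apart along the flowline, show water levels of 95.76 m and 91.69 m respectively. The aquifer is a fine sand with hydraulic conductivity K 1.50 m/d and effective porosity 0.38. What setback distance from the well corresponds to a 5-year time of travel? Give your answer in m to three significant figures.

Hydraulic gradient i = (95.76 − 91.69) / 447 = 4.07 / 447 = 0.009105
q = Ki = 1.50 × 0.009105 = 0.01366 m/d
v_s = q/n_e = 0.01366/0.38 = 0.03594 m/d
T = 5 yr × 365 = 1825 d
L = v × T = 0.03594 × 1825 = 65.59 m

65.6 m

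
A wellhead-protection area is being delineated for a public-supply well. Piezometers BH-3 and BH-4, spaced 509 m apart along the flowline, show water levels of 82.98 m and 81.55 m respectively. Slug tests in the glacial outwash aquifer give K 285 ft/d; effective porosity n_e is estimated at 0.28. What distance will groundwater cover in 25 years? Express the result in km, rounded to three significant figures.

7.95 km

Hydraulic gradient i = (82.98 − 81.55) / 509 = 1.43 / 509 = 0.002809
K = 285 ft/d × 0.3048 = 86.87 m/d
Specific discharge q = 86.87 × 0.002809 = 0.2440 m/d
Seepage velocity v = q / n = 0.2440 / 0.28 = 0.8716 m/d
T = 25 yr × 365 = 9125 d
L = v × T = 0.8716 × 9125 = 7953 m
   = 7.95 km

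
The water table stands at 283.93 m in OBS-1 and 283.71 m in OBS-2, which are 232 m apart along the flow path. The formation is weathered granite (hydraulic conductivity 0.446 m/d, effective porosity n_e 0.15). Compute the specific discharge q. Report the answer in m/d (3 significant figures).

Hydraulic gradient i = (283.93 − 283.71) / 232 = 0.22 / 232 = 9.483e-4
q = Ki = 0.446 × 9.483e-4 = 4.229e-4 m/d

4.23e-4 m/d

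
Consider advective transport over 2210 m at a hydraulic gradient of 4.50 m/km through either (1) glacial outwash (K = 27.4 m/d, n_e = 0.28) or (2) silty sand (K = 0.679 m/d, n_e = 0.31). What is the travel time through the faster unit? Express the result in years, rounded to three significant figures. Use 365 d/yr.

13.7 years

Unit 1 (glacial outwash): v = 27.4×0.0045/0.28 = 0.4404 m/d, t = 2210/0.4404 = 5019 d
Unit 2 (silty sand): v = 0.679×0.0045/0.31 = 0.009856 m/d, t = 2210/0.009856 = 224200 d
Faster: 5019 d / 365 = 13.7 yr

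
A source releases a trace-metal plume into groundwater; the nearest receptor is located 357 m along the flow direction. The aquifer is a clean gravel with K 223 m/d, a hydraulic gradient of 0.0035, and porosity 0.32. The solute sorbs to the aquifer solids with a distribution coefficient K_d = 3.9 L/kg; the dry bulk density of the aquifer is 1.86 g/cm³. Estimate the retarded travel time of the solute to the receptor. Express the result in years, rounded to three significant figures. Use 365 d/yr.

Specific discharge q = 223 × 0.0035 = 0.7805 m/d
v_s = q/n_e = 0.7805/0.32 = 2.439 m/d
Retardation R = 1 + ρ_b·K_d/n = 1 + 1.86×3.9/0.32 = 23.67
Contaminant velocity v_c = v/R = 2.439/23.67 = 0.1030 m/d
t = L/v_c = 357/0.1030 = 3464 d
   = 3464/365 = 9.49 yr

9.49 years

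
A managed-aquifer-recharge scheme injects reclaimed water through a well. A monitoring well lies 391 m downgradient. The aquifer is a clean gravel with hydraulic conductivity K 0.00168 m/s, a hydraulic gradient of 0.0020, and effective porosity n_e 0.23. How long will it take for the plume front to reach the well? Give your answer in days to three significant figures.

310 days

K = 0.00168 m/s × 86400 s/d = 145.2 m/d
q = Ki = 145.2 × 0.0020 = 0.2903 m/d
v = Ki/n = 145.2·0.0020/0.23 = 1.262 m/d
t = L / v = 391 / 1.262 = 309.8 d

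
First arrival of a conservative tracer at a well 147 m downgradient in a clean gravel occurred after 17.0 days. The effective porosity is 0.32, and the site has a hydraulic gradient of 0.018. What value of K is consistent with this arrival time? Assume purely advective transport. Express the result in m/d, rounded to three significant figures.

154 m/d

v = L / t = 147 / 17.0 = 8.647 m/d
K = v · n / i = 8.647 × 0.32 / 0.018 = 154 m/d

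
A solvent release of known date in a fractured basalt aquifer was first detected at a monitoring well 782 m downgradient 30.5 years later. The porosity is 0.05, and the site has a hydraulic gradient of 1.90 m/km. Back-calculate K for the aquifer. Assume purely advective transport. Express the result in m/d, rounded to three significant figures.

t = 30.5 years = 11130 d
v = L / t = 782 / 11130 = 0.07024 m/d
K = v · n / i = 0.07024 × 0.05 / 0.0019 = 1.85 m/d

1.85 m/d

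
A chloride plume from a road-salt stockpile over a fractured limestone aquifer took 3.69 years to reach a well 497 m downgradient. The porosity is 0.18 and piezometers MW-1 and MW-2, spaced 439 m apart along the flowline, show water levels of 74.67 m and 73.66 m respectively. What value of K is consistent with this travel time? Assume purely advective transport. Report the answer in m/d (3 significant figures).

28.9 m/d

Hydraulic gradient i = (74.67 − 73.66) / 439 = 1.01 / 439 = 0.002301
t = 3.69 years = 1347 d
v = L / t = 497 / 1347 = 0.3690 m/d
K = v · n / i = 0.3690 × 0.18 / 0.002301 = 28.9 m/d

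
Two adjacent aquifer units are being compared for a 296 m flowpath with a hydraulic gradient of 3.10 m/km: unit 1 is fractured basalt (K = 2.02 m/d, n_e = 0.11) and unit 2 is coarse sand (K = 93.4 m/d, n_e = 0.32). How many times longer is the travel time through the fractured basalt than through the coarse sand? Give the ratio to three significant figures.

Unit 1 (fractured basalt): v = 2.02×0.0031/0.11 = 0.05693 m/d, t = 296/0.05693 = 5200 d
Unit 2 (coarse sand): v = 93.4×0.0031/0.32 = 0.9048 m/d, t = 296/0.9048 = 327.1 d
t(fractured basalt) / t(coarse sand) = 5200/327.1 = 15.9

15.9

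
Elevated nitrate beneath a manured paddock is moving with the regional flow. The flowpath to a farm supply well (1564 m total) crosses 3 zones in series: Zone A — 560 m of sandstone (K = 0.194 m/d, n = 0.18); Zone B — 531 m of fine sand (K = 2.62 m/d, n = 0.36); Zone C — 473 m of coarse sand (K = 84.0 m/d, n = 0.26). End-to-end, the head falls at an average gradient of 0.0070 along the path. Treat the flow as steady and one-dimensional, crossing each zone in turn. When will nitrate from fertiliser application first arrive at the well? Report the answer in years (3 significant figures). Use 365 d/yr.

For zones in series the flux q is common to all zones; the equivalent conductivity is the harmonic (thickness-weighted) mean, K_eq = L_total / Σ(L_j/K_j).
Σ(L/K) = 560/0.194 + 531/2.62 + 473/84.0 = 2887 + 202.7 + 5.631 = 3095 d
K_eq = L_total / Σ(L/K) = 1564 / 3095 = 0.5053 m/d
q = K_eq · i = 0.5053 × 0.0070 = 0.003537 m/d (same in every zone)
Zone A: v = q/n = 0.003537/0.18 = 0.01965 m/d → t_A = 560/0.01965 = 28500 d
Zone B: v = q/n = 0.003537/0.36 = 0.009826 m/d → t_B = 531/0.009826 = 54040 d
Zone C: v = q/n = 0.003537/0.26 = 0.01361 m/d → t_C = 473/0.01361 = 34770 d
Total t = 28500 + 54040 + 34770 = 117300 d
   = 117300 / 365 = 321 yr

321 years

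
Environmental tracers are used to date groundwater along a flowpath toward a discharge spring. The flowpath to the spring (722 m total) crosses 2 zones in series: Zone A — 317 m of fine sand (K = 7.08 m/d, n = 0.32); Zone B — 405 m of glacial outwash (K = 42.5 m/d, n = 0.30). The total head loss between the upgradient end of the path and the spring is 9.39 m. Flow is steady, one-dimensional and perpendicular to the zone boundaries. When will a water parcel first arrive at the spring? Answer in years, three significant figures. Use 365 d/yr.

Steady 1-D flow in series ⇒ the Darcy flux q is identical in every zone and the zone head losses add (resistances L/K in series).
Σ(L/K) = 317/7.08 + 405/42.5 = 44.77 + 9.529 = 54.30 d
q = ΔH / Σ(L/K) = 9.39 / 54.30 = 0.1729 m/d (same in every zone)
Zone A: v = q/n = 0.1729/0.32 = 0.5404 m/d → t_A = 317/0.5404 = 586.6 d
Zone B: v = q/n = 0.1729/0.30 = 0.5764 m/d → t_B = 405/0.5764 = 702.6 d
Total t = 586.6 + 702.6 = 1289 d
   = 1289 / 365 = 3.53 yr

3.53 years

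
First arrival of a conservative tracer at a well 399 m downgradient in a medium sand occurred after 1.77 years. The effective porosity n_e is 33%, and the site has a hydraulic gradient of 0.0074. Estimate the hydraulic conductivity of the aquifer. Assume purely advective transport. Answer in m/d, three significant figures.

27.5 m/d

t = 1.77 years = 646.1 d
v = L / t = 399 / 646.1 = 0.6176 m/d
K = v · n / i = 0.6176 × 0.33 / 0.0074 = 27.5 m/d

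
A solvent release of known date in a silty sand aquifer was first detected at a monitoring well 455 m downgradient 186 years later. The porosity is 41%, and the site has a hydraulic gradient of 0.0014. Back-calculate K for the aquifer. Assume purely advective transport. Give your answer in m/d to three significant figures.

1.96 m/d

t = 186 years = 67890 d
v = L / t = 455 / 67890 = 0.006702 m/d
K = v · n / i = 0.006702 × 0.41 / 0.0014 = 1.96 m/d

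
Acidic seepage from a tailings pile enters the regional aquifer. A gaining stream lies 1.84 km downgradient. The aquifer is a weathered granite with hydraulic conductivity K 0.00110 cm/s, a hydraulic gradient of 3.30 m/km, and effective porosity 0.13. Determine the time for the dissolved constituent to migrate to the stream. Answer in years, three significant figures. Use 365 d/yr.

209 years

K = 0.00110 cm/s × 864 = 0.9504 m/d
Specific discharge q = 0.9504 × 0.0033 = 0.003136 m/d
v = Ki/n = 0.9504·0.0033/0.13 = 0.02413 m/d
L = 1.84 km = 1840 m
t = L / v = 1840 / 0.02413 = 76270 d
   = 76270 / 365 = 209 yr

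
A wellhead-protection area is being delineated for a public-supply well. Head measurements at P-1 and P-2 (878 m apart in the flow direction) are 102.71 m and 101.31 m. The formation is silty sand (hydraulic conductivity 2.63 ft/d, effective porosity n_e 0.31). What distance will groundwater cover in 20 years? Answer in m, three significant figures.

30.1 m

Hydraulic gradient i = (102.71 − 101.31) / 878 = 1.40 / 878 = 0.001595
K = 2.63 ft/d × 0.3048 = 0.8016 m/d
Specific discharge q = 0.8016 × 0.001595 = 0.001278 m/d
v = Ki/n = 0.8016·0.001595/0.31 = 0.004123 m/d
T = 20 yr × 365 = 7300 d
L = v × T = 0.004123 × 7300 = 30.10 m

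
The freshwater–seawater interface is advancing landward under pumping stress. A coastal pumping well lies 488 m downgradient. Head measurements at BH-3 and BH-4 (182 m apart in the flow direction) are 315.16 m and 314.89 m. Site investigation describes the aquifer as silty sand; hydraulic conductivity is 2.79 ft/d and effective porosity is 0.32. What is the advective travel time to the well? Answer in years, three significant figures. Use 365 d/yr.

Hydraulic gradient i = (315.16 − 314.89) / 182 = 0.27 / 182 = 0.001484
K = 2.79 ft/d × 0.3048 = 0.8504 m/d
Darcy flux q = K·i = 0.8504 × 0.001484 = 0.001262 m/d
Average linear velocity = 0.001262 / 0.32 = 0.003942 m/d
t = L / v = 488 / 0.003942 = 123800 d
   = 123800 / 365 = 339 yr

339 years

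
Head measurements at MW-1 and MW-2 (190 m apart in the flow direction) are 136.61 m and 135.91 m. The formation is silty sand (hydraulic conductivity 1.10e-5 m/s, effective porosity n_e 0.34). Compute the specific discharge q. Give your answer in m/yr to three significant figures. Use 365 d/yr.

Hydraulic gradient i = (136.61 − 135.91) / 190 = 0.70 / 190 = 0.003684
K = 1.10e-5 m/s × 86400 s/d = 0.9504 m/d
q = Ki = 0.9504 × 0.003684 = 0.003501 m/d
   = 0.003501 × 365 = 1.28 m/yr

1.28 m/yr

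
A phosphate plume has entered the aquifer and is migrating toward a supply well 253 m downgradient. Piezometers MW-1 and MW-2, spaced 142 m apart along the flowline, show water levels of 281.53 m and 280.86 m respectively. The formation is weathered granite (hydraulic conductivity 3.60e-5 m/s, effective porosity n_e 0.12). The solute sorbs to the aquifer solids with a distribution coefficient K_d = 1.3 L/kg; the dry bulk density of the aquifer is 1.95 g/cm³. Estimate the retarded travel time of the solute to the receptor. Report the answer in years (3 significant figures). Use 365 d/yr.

Hydraulic gradient i = (281.53 − 280.86) / 142 = 0.67 / 142 = 0.004718
K = 3.60e-5 m/s × 86400 s/d = 3.110 m/d
Specific discharge q = 3.110 × 0.004718 = 0.01468 m/d
v = Ki/n = 3.110·0.004718/0.12 = 0.1223 m/d
Retardation R = 1 + ρ_b·K_d/n = 1 + 1.95×1.3/0.12 = 22.13
Contaminant velocity v_c = v/R = 0.1223/22.13 = 0.005528 m/d
t = L/v_c = 253/0.005528 = 45770 d
   = 45770/365 = 125 yr

125 years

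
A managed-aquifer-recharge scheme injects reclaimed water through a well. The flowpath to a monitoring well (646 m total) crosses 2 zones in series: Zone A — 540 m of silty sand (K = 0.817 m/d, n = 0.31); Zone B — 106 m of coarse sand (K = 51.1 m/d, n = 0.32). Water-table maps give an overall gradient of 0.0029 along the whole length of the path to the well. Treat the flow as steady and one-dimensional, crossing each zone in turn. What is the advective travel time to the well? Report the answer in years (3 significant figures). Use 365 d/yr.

195 years

Continuity: the same q passes through each zone, so ΔH = q·Σ(L_j/K_j) — the zones act as resistances in series.
Σ(L/K) = 540/0.817 + 106/51.1 = 661.0 + 2.074 = 663.0 d
K_eq = L_total / Σ(L/K) = 646 / 663.0 = 0.9743 m/d
q = K_eq · i = 0.9743 × 0.0029 = 0.002826 m/d (same in every zone)
Zone A: v = q/n = 0.002826/0.31 = 0.009115 m/d → t_A = 540/0.009115 = 59250 d
Zone B: v = q/n = 0.002826/0.32 = 0.008830 m/d → t_B = 106/0.008830 = 12000 d
Total t = 59250 + 12000 = 71250 d
   = 71250 / 365 = 195 yr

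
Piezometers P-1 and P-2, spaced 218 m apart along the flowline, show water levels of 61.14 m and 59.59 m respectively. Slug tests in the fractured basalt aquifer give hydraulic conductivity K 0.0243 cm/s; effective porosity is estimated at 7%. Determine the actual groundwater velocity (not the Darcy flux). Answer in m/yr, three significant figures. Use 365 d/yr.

778 m/yr

Hydraulic gradient i = (61.14 − 59.59) / 218 = 1.55 / 218 = 0.007110
K = 0.0243 cm/s × 864 = 21.00 m/d
Specific discharge q = 21.00 × 0.007110 = 0.1493 m/d
Average linear velocity = 0.1493 / 0.07 = 2.133 m/d
   = 2.133 × 365 = 778 m/yr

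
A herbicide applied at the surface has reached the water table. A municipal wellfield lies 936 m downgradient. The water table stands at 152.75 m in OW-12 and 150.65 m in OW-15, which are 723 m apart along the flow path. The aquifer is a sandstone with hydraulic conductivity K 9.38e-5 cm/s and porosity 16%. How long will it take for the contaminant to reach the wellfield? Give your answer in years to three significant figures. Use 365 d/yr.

1740 years

Hydraulic gradient i = (152.75 − 150.65) / 723 = 2.10 / 723 = 0.002905
K = 9.38e-5 cm/s × 864 = 0.08104 m/d
q = Ki = 0.08104 × 0.002905 = 2.354e-4 m/d
v_s = q/n_e = 2.354e-4/0.16 = 0.001471 m/d
t = L / v = 936 / 0.001471 = 636200 d
   = 636200 / 365 = 1740 yr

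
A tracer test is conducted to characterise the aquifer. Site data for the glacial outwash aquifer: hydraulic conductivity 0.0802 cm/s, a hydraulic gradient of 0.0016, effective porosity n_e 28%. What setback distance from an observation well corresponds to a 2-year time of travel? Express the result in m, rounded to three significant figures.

289 m

K = 0.0802 cm/s × 864 = 69.29 m/d
Darcy flux q = K·i = 69.29 × 0.0016 = 0.1109 m/d
v = Ki/n = 69.29·0.0016/0.28 = 0.3960 m/d
T = 2 yr × 365 = 730 d
L = v × T = 0.3960 × 730 = 289.0 m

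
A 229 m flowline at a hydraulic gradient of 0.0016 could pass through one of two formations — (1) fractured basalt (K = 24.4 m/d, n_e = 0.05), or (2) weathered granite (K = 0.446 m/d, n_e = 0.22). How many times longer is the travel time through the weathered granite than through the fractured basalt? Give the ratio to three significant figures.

Unit 1 (fractured basalt): v = 24.4×0.0016/0.05 = 0.7808 m/d, t = 229/0.7808 = 293.3 d
Unit 2 (weathered granite): v = 0.446×0.0016/0.22 = 0.003244 m/d, t = 229/0.003244 = 70600 d
t(weathered granite) / t(fractured basalt) = 70600/293.3 = 241

241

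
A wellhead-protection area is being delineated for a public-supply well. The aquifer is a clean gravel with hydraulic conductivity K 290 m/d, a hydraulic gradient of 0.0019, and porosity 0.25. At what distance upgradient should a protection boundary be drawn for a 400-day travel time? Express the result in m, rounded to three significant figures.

882 m

Specific discharge q = 290 × 0.0019 = 0.5510 m/d
Average linear velocity = 0.5510 / 0.25 = 2.204 m/d
L = v × T = 2.204 × 400 = 881.6 m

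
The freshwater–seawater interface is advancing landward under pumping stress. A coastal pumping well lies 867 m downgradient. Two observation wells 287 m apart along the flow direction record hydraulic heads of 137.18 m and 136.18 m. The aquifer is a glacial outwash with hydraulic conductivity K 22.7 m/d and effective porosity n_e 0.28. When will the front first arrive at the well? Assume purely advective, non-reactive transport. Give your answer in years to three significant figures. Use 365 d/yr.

8.41 years

Hydraulic gradient i = (137.18 − 136.18) / 287 = 1.00 / 287 = 0.003484
q = Ki = 22.7 × 0.003484 = 0.07909 m/d
v = Ki/n = 22.7·0.003484/0.28 = 0.2825 m/d
t = L / v = 867 / 0.2825 = 3069 d
   = 3069 / 365 = 8.41 yr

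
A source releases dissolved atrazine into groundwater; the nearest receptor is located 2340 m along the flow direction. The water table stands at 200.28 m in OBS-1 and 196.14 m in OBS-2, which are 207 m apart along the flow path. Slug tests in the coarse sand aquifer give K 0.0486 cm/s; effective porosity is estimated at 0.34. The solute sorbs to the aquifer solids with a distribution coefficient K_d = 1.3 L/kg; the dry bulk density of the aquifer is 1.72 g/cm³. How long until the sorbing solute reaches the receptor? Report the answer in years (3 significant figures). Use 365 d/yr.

19.7 years

Hydraulic gradient i = (200.28 − 196.14) / 207 = 4.14 / 207 = 0.02000
K = 0.0486 cm/s × 864 = 41.99 m/d
Specific discharge q = 41.99 × 0.02000 = 0.8398 m/d
Seepage velocity v = q / n = 0.8398 / 0.34 = 2.470 m/d
Retardation R = 1 + ρ_b·K_d/n = 1 + 1.72×1.3/0.34 = 7.576
Contaminant velocity v_c = v/R = 2.470/7.576 = 0.3260 m/d
t = L/v_c = 2340/0.3260 = 7178 d
   = 7178/365 = 19.7 yr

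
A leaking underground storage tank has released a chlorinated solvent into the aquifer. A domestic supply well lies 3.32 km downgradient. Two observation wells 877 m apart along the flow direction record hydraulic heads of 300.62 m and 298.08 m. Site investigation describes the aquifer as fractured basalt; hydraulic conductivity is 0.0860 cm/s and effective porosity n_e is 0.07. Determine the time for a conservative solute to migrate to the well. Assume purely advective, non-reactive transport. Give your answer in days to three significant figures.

Hydraulic gradient i = (300.62 − 298.08) / 877 = 2.54 / 877 = 0.002896
K = 0.0860 cm/s × 864 = 74.30 m/d
Specific discharge q = 74.30 × 0.002896 = 0.2152 m/d
v = Ki/n = 74.30·0.002896/0.07 = 3.074 m/d
L = 3.32 km = 3320 m
t = L / v = 3320 / 3.074 = 1080 d

1080 days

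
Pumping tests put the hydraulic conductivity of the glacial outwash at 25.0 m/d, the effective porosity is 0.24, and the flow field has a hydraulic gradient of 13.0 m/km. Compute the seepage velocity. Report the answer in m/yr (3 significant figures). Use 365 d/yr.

494 m/yr

Specific discharge q = 25.0 × 0.013 = 0.3250 m/d
Seepage velocity v = q / n = 0.3250 / 0.24 = 1.354 m/d
   = 1.354 × 365 = 494 m/yr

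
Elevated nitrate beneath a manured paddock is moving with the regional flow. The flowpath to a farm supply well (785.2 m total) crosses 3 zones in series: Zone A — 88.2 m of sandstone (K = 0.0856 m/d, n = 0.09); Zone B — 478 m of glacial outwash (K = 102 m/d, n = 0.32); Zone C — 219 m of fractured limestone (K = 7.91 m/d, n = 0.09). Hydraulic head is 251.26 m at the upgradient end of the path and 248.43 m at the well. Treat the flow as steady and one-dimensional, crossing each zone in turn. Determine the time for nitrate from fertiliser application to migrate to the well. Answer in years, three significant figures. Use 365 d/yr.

186 years

Total head drop ΔH = 251.26 − 248.43 = 2.83 m
Steady 1-D flow in series ⇒ the Darcy flux q is identical in every zone and the zone head losses add (resistances L/K in series).
Σ(L/K) = 88.2/0.0856 + 478/102 + 219/7.91 = 1030 + 4.686 + 27.69 = 1063 d
q = ΔH / Σ(L/K) = 2.83 / 1063 = 0.002663 m/d (same in every zone)
Zone A: v = q/n = 0.002663/0.09 = 0.02959 m/d → t_A = 88.2/0.02959 = 2981 d
Zone B: v = q/n = 0.002663/0.32 = 0.008322 m/d → t_B = 478/0.008322 = 57440 d
Zone C: v = q/n = 0.002663/0.09 = 0.02959 m/d → t_C = 219/0.02959 = 7402 d
Total t = 2981 + 57440 + 7402 = 67820 d
   = 67820 / 365 = 186 yr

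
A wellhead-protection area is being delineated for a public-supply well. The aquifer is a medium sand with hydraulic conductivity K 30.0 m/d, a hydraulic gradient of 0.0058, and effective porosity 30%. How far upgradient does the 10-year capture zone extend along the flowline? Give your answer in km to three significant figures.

Specific discharge q = 30.0 × 0.0058 = 0.1740 m/d
Seepage velocity v = q / n = 0.1740 / 0.30 = 0.5800 m/d
T = 10 yr × 365 = 3650 d
L = v × T = 0.5800 × 3650 = 2117 m
   = 2.12 km

2.12 km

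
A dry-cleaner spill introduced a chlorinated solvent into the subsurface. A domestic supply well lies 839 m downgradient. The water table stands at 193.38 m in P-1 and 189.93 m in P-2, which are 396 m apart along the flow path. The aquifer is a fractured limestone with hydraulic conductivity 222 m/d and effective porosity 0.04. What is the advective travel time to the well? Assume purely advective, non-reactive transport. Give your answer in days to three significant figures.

17.4 days

Hydraulic gradient i = (193.38 − 189.93) / 396 = 3.45 / 396 = 0.008712
Darcy flux q = K·i = 222 × 0.008712 = 1.934 m/d
Seepage velocity v = q / n = 1.934 / 0.04 = 48.35 m/d
t = L / v = 839 / 48.35 = 17.35 d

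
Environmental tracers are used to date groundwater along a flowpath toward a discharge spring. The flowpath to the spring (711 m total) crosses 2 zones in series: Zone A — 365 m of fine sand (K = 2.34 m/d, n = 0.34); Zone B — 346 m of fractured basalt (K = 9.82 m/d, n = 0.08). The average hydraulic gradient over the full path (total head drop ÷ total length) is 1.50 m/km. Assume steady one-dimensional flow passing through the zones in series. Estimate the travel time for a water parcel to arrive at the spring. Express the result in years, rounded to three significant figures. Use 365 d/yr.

Continuity: the same q passes through each zone, so ΔH = q·Σ(L_j/K_j) — the zones act as resistances in series.
Σ(L/K) = 365/2.34 + 346/9.82 = 156.0 + 35.23 = 191.2 d
K_eq = L_total / Σ(L/K) = 711 / 191.2 = 3.718 m/d
q = K_eq · i = 3.718 × 0.0015 = 0.005577 m/d (same in every zone)
Zone A: v = q/n = 0.005577/0.34 = 0.01640 m/d → t_A = 365/0.01640 = 22250 d
Zone B: v = q/n = 0.005577/0.08 = 0.06972 m/d → t_B = 346/0.06972 = 4963 d
Total t = 22250 + 4963 = 27210 d
   = 27210 / 365 = 74.6 yr

74.6 years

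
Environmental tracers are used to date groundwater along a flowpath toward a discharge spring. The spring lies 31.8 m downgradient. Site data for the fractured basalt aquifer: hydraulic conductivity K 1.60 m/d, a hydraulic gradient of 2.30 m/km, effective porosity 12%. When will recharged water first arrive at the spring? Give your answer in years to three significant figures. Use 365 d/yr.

Darcy flux q = K·i = 1.60 × 0.0023 = 0.003680 m/d
Average linear velocity = 0.003680 / 0.12 = 0.03067 m/d
t = L / v = 31.8 / 0.03067 = 1037 d
   = 1037 / 365 = 2.84 yr

2.84 years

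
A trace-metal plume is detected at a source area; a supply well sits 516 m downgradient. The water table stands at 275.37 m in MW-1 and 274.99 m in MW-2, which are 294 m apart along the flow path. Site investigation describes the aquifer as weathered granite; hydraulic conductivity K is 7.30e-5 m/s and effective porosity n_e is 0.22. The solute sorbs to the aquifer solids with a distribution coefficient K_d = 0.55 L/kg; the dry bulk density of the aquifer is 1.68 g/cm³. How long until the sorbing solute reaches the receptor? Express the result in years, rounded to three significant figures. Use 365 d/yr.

Hydraulic gradient i = (275.37 − 274.99) / 294 = 0.38 / 294 = 0.001293
K = 7.30e-5 m/s × 86400 s/d = 6.307 m/d
Darcy flux q = K·i = 6.307 × 0.001293 = 0.008152 m/d
Seepage velocity v = q / n = 0.008152 / 0.22 = 0.03706 m/d
Retardation R = 1 + ρ_b·K_d/n = 1 + 1.68×0.55/0.22 = 5.200
Contaminant velocity v_c = v/R = 0.03706/5.200 = 0.007126 m/d
t = L/v_c = 516/0.007126 = 72410 d
   = 72410/365 = 198 yr

198 years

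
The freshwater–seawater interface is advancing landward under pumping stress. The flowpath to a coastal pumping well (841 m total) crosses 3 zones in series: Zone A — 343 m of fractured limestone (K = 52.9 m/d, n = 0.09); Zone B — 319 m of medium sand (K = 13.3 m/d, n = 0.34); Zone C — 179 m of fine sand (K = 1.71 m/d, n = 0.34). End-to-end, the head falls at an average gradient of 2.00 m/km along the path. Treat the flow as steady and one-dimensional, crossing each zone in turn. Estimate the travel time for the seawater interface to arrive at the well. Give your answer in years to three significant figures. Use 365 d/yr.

44.1 years

Steady 1-D flow in series ⇒ the Darcy flux q is identical in every zone and the zone head losses add (resistances L/K in series).
Σ(L/K) = 343/52.9 + 319/13.3 + 179/1.71 = 6.484 + 23.98 + 104.7 = 135.1 d
K_eq = L_total / Σ(L/K) = 841 / 135.1 = 6.223 m/d
q = K_eq · i = 6.223 × 0.0020 = 0.01245 m/d (same in every zone)
Zone A: v = q/n = 0.01245/0.09 = 0.1383 m/d → t_A = 343/0.1383 = 2480 d
Zone B: v = q/n = 0.01245/0.34 = 0.03660 m/d → t_B = 319/0.03660 = 8715 d
Zone C: v = q/n = 0.01245/0.34 = 0.03660 m/d → t_C = 179/0.03660 = 4890 d
Total t = 2480 + 8715 + 4890 = 16090 d
   = 16090 / 365 = 44.1 yr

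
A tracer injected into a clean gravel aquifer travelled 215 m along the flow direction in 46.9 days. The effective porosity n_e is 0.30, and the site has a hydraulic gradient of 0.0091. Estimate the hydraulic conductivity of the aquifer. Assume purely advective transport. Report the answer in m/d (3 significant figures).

151 m/d

v = L / t = 215 / 46.9 = 4.584 m/d
K = v · n / i = 4.584 × 0.30 / 0.0091 = 151 m/d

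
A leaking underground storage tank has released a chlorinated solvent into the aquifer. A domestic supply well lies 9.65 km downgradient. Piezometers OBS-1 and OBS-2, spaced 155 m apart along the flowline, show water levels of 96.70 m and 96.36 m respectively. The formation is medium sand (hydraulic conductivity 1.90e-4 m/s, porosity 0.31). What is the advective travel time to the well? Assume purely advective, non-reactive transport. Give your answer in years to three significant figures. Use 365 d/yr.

Hydraulic gradient i = (96.70 − 96.36) / 155 = 0.34 / 155 = 0.002194
K = 1.90e-4 m/s × 86400 s/d = 16.42 m/d
Specific discharge q = 16.42 × 0.002194 = 0.03601 m/d
Average linear velocity = 0.03601 / 0.31 = 0.1162 m/d
L = 9.65 km = 9650 m
t = L / v = 9650 / 0.1162 = 83080 d
   = 83080 / 365 = 228 yr

228 years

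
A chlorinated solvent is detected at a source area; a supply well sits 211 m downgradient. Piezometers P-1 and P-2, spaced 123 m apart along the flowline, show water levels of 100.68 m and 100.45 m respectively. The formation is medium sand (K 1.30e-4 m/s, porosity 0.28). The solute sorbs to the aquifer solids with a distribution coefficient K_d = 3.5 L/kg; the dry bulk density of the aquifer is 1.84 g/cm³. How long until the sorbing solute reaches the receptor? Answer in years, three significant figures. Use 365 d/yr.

185 years

Hydraulic gradient i = (100.68 − 100.45) / 123 = 0.23 / 123 = 0.001870
K = 1.30e-4 m/s × 86400 s/d = 11.23 m/d
q = Ki = 11.23 × 0.001870 = 0.02100 m/d
Seepage velocity v = q / n = 0.02100 / 0.28 = 0.07501 m/d
Retardation R = 1 + ρ_b·K_d/n = 1 + 1.84×3.5/0.28 = 24.00
Contaminant velocity v_c = v/R = 0.07501/24.00 = 0.003125 m/d
t = L/v_c = 211/0.003125 = 67510 d
   = 67510/365 = 185 yr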